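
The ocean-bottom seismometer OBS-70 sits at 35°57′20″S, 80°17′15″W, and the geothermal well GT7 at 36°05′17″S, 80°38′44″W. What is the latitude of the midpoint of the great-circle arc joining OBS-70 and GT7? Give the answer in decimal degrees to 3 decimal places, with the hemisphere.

OBS-70: φ = -35.95556°, λ = -80.28750°
GT7: φ = -36.08806°, λ = -80.64556°
Bx = cos φ₂ cos Δλ = 0.808097,  By = cos φ₂ sin Δλ = -0.005050
φₘ = atan2(sin φ₁ + sin φ₂, √((cos φ₁ + Bx)² + By²)) = -36.02194°
λₘ = λ₁ + atan2(By, cos φ₁ + Bx) = -80.46638°

36.022°S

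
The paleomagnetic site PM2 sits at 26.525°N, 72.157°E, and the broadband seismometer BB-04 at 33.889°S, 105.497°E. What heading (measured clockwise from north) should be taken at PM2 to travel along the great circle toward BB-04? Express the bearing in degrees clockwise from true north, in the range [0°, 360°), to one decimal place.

Δλ = 33.3400°
y = sin Δλ · cos φ₂ = 0.456239
x = cos φ₁ sin φ₂ − sin φ₁ cos φ₂ cos Δλ = -0.808604
θ = atan2(y, x) = 150.5670° → 150.5670° (mod 360°)

150.6°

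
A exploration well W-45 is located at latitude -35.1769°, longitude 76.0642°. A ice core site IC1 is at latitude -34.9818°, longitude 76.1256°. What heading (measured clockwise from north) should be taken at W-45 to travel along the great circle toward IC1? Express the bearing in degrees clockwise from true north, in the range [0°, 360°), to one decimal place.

Δλ = 0.0614°
y = sin Δλ · cos φ₂ = 0.000878
x = cos φ₁ sin φ₂ − sin φ₁ cos φ₂ cos Δλ = 0.003405
θ = atan2(y, x) = 14.4601° → 14.4601° (mod 360°)

14.5°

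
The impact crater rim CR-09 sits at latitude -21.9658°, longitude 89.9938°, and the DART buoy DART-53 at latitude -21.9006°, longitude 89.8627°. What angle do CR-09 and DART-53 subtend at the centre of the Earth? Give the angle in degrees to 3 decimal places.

0.138°

Δφ = 0.0652°,  Δλ = -0.1311°
a = sin²(Δφ/2) + cos φ₁ cos φ₂ sin²(Δλ/2) = 0.000001
c = 2·arcsin(√a) = 0.002408 rad = 0.1380°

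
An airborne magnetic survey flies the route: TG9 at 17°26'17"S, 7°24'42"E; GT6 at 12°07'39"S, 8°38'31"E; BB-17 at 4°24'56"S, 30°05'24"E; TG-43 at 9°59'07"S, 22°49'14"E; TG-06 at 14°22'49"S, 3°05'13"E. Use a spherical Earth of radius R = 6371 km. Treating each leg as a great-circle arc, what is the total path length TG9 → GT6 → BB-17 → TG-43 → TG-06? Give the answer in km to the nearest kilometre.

6326 km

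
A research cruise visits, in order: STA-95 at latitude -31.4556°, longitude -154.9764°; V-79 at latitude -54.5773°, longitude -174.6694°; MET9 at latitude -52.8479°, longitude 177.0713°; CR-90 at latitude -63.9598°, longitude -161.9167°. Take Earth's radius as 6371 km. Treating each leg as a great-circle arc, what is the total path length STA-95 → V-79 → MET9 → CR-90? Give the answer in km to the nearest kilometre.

5306 km

STA-95→V-79: c = 0.471794 rad, d = 3005.80 km
V-79→MET9: c = 0.090431 rad, d = 576.14 km
MET9→CR-90: c = 0.270554 rad, d = 1723.70 km
Total = 3005.80 + 576.14 + 1723.70 = 5305.63 km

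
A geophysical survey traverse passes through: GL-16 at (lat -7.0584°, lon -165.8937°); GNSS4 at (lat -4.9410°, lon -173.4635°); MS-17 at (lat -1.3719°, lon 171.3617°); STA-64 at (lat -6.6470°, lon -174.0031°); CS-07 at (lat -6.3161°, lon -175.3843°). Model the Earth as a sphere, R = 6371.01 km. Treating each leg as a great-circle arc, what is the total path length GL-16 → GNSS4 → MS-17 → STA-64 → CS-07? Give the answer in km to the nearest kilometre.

GL-16→GNSS4: c = 0.136484 rad, d = 869.54 km
GNSS4→MS-17: c = 0.271642 rad, d = 1730.63 km
MS-17→STA-64: c = 0.270841 rad, d = 1725.53 km
STA-64→CS-07: c = 0.024639 rad, d = 156.97 km
Total = 869.54 + 1730.63 + 1725.53 + 156.97 = 4482.68 km

4483 km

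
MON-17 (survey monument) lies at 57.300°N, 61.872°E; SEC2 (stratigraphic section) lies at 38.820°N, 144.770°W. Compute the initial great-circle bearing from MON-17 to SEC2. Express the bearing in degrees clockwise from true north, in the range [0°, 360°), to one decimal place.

Δλ = 153.3580°
y = sin Δλ · cos φ₂ = 0.349368
x = cos φ₁ sin φ₂ − sin φ₁ cos φ₂ cos Δλ = 0.924689
θ = atan2(y, x) = 20.6977° → 20.6977° (mod 360°)

20.7°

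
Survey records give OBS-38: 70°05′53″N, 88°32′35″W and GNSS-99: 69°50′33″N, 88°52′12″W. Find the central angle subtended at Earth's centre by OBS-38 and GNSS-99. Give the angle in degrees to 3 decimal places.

OBS-38: φ = +70.09806°, λ = -88.54306°
GNSS-99: φ = +69.84250°, λ = -88.87000°
Δφ = -0.2556°,  Δλ = -0.3269°
a = sin²(Δφ/2) + cos φ₁ cos φ₂ sin²(Δλ/2) = 0.000006
c = 2·arcsin(√a) = 0.004870 rad = 0.2790°

0.279°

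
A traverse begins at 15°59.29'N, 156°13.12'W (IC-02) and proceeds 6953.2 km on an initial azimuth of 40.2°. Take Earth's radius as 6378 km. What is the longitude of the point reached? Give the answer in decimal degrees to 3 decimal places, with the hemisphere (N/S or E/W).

IC-02: φ = +15.98817°, λ = -156.21867°
δ = d/R = 6953.2/6378 = 1.090185 rad
φ₂ = arcsin(sin φ₁ cos δ + cos φ₁ sin δ cos θ)
   = arcsin(0.27544·0.46232 + 0.96132·0.88671·0.76380) = 51.11532°
λ₂ = λ₁ + atan2(sin θ sin δ cos φ₁, cos δ − sin φ₁ sin φ₂) = -90.47483°

90.475°W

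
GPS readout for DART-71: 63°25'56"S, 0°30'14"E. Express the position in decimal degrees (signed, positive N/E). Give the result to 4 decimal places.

-63.4322°, +0.5039°

lat: 63.4322° S → -63.4322°
lon: 0.5039° E → +0.5039°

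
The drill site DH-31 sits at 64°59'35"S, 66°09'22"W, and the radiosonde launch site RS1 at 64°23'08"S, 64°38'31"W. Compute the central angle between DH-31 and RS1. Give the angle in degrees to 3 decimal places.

DH-31: φ = -64.99306°, λ = -66.15611°
RS1: φ = -64.38556°, λ = -64.64194°
Δφ = 0.6075°,  Δλ = 1.5142°
a = sin²(Δφ/2) + cos φ₁ cos φ₂ sin²(Δλ/2) = 0.000060
c = 2·arcsin(√a) = 0.015494 rad = 0.8877°

0.888°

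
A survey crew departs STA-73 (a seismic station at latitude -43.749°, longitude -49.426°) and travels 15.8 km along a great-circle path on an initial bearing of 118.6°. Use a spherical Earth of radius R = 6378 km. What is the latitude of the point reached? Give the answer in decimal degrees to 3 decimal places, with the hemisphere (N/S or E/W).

δ = d/R = 15.8/6378 = 0.002477 rad
φ₂ = arcsin(sin φ₁ cos δ + cos φ₁ sin δ cos θ)
   = arcsin(-0.69150·1.00000 + 0.72238·0.00248·-0.47869) = -43.81681°
λ₂ = λ₁ + atan2(sin θ sin δ cos φ₁, cos δ − sin φ₁ sin φ₂) = -49.25329°

43.817°S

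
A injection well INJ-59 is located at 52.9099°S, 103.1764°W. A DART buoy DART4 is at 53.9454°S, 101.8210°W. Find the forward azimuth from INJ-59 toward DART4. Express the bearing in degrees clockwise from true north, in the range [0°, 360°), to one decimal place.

142.6°

Δλ = 1.3554°
y = sin Δλ · cos φ₂ = 0.013922
x = cos φ₁ sin φ₂ − sin φ₁ cos φ₂ cos Δλ = -0.018203
θ = atan2(y, x) = 142.5916° → 142.5916° (mod 360°)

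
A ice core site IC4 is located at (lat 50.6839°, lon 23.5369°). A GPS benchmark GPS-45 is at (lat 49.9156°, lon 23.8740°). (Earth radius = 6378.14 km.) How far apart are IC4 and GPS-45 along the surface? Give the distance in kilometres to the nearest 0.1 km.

Δφ = -0.7683°,  Δλ = 0.3371°
a = sin²(Δφ/2) + cos φ₁ cos φ₂ sin²(Δλ/2) = 0.000048
c = 2·arcsin(√a) = 0.013926 rad = 0.7979°
d = R·c = 6378.14 × 0.013926 = 88.8 km

88.8 km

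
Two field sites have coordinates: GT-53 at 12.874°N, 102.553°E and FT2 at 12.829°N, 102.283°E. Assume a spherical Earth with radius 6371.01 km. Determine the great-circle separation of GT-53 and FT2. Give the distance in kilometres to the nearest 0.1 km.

Δφ = -0.0450°,  Δλ = -0.2700°
a = sin²(Δφ/2) + cos φ₁ cos φ₂ sin²(Δλ/2) = 0.000005
c = 2·arcsin(√a) = 0.004661 rad = 0.2671°
d = R·c = 6371.01 × 0.004661 = 29.7 km

29.7 km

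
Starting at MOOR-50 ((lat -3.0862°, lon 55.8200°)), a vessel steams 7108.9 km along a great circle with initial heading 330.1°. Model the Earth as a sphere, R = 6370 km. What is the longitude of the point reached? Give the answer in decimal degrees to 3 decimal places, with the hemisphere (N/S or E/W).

δ = d/R = 7108.9/6370 = 1.115997 rad
φ₂ = arcsin(sin φ₁ cos δ + cos φ₁ sin δ cos θ)
   = arcsin(-0.05384·0.43928 + 0.99855·0.89835·0.86690) = 48.93774°
λ₂ = λ₁ + atan2(sin θ sin δ cos φ₁, cos δ − sin φ₁ sin φ₂) = 12.84077°

12.841°E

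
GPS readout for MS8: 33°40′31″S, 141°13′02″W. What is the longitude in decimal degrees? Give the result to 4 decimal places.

141° + 13′/60 + 2″/3600 = 141 + 0.21667 + 0.00056 = 141.2172°

141.2172°W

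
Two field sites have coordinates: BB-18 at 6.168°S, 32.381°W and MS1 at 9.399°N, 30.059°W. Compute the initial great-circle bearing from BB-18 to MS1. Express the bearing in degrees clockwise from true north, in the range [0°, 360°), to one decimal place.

Δλ = 2.3220°
y = sin Δλ · cos φ₂ = 0.039972
x = cos φ₁ sin φ₂ − sin φ₁ cos φ₂ cos Δλ = 0.268278
θ = atan2(y, x) = 8.4743° → 8.4743° (mod 360°)

8.5°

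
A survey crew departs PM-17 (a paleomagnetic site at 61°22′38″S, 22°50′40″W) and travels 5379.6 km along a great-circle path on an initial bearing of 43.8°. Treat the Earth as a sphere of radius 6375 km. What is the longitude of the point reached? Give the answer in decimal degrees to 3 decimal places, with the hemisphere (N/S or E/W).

10.308°E

PM-17: φ = -61.37722°, λ = -22.84444°
δ = d/R = 5379.6/6375 = 0.843859 rad
φ₂ = arcsin(sin φ₁ cos δ + cos φ₁ sin δ cos θ)
   = arcsin(-0.87779·0.66458 + 0.47904·0.74721·0.72176) = -18.96657°
λ₂ = λ₁ + atan2(sin θ sin δ cos φ₁, cos δ − sin φ₁ sin φ₂) = 10.30803°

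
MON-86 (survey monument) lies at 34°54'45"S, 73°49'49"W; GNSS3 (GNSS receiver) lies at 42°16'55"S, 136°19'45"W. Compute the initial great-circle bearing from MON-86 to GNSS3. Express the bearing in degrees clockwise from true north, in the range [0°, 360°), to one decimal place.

MON-86: φ = -34.91250°, λ = -73.83028°
GNSS3: φ = -42.28194°, λ = -136.32917°
Δλ = -62.4989°
y = sin Δλ · cos φ₂ = -0.656242
x = cos φ₁ sin φ₂ − sin φ₁ cos φ₂ cos Δλ = -0.356172
θ = atan2(y, x) = -118.4906° → 241.5094° (mod 360°)

241.5°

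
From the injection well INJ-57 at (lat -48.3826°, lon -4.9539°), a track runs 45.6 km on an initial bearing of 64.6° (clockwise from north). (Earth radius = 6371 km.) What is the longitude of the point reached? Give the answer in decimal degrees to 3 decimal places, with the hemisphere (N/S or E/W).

δ = d/R = 45.6/6371 = 0.007157 rad
φ₂ = arcsin(sin φ₁ cos δ + cos φ₁ sin δ cos θ)
   = arcsin(-0.74760·0.99997 + 0.66415·0.00716·0.42894) = -48.20536°
λ₂ = λ₁ + atan2(sin θ sin δ cos φ₁, cos δ − sin φ₁ sin φ₂) = -4.39805°

4.398°W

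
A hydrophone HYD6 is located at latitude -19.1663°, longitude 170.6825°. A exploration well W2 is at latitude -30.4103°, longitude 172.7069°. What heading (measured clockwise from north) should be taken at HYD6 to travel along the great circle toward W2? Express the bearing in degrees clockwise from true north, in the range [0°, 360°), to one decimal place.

Δλ = 2.0244°
y = sin Δλ · cos φ₂ = 0.030465
x = cos φ₁ sin φ₂ − sin φ₁ cos φ₂ cos Δλ = -0.195164
θ = atan2(y, x) = 171.1277° → 171.1277° (mod 360°)

171.1°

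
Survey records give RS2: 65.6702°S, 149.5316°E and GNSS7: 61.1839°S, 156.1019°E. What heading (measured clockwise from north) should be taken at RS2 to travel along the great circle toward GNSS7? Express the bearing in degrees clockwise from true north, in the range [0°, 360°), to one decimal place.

Δλ = 6.5703°
y = sin Δλ · cos φ₂ = 0.055151
x = cos φ₁ sin φ₂ − sin φ₁ cos φ₂ cos Δλ = 0.075336
θ = atan2(y, x) = 36.2068° → 36.2068° (mod 360°)

36.2°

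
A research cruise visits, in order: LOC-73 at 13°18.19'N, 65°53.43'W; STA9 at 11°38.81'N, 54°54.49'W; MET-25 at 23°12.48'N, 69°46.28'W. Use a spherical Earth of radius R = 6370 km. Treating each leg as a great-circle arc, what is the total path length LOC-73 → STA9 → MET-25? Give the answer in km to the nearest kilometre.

LOC-73: φ = +13.30317°, λ = -65.89050°
STA9: φ = +11.64683°, λ = -54.90817°
MET-25: φ = +23.20800°, λ = -69.77133°
LOC-73→STA9: c = 0.189351 rad, d = 1206.17 km
STA9→MET-25: c = 0.318861 rad, d = 2031.14 km
Total = 1206.17 + 2031.14 = 3237.31 km

3237 km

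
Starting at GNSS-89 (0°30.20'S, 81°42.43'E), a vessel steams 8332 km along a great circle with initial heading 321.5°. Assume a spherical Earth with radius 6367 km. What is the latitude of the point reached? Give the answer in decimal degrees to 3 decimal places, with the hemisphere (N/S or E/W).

48.900°N

GNSS-89: φ = -0.50333°, λ = +81.70717°
δ = d/R = 8332/6367 = 1.308623 rad
φ₂ = arcsin(sin φ₁ cos δ + cos φ₁ sin δ cos θ)
   = arcsin(-0.00878·0.25918 + 0.99996·0.96583·0.78261) = 48.89967°
λ₂ = λ₁ + atan2(sin θ sin δ cos φ₁, cos δ − sin φ₁ sin φ₂) = 15.55749°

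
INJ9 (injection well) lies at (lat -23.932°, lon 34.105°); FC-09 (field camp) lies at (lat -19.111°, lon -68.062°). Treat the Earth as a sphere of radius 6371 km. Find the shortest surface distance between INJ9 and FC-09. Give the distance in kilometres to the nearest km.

Δφ = 4.8210°,  Δλ = -102.1670°
a = sin²(Δφ/2) + cos φ₁ cos φ₂ sin²(Δλ/2) = 0.524607
c = 2·arcsin(√a) = 1.620031 rad = 92.8209°
d = R·c = 6371 × 1.620031 = 10321.2 km

10321 km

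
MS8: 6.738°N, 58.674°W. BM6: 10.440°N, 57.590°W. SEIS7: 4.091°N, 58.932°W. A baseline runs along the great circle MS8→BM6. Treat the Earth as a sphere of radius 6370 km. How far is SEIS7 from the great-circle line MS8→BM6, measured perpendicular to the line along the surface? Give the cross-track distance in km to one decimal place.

53.9 km

δ₁₃ = central angle MS8→SEIS7 = 0.046416 rad  (haversine)
θ₁₃ = bearing MS8→SEIS7 = 185.555°,  θ₁₂ = bearing MS8→BM6 = 16.069°
dₓₜ = R·arcsin(sin δ₁₃ · sin(θ₁₃ − θ₁₂)) = 6370·arcsin(0.04640·sin(169.485°)) = 53.936 km
|dₓₜ| = 53.936 km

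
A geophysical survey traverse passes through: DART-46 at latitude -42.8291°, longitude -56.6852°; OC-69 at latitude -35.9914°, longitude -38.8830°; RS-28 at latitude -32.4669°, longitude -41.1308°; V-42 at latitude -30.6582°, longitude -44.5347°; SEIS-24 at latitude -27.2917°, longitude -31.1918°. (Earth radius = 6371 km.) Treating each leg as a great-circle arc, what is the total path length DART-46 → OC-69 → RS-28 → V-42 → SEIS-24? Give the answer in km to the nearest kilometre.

DART-46→OC-69: c = 0.267349 rad, d = 1703.28 km
OC-69→RS-28: c = 0.069536 rad, d = 443.01 km
RS-28→V-42: c = 0.059652 rad, d = 380.04 km
V-42→SEIS-24: c = 0.211874 rad, d = 1349.85 km
Total = 1703.28 + 443.01 + 380.04 + 1349.85 = 3876.18 km

3876 km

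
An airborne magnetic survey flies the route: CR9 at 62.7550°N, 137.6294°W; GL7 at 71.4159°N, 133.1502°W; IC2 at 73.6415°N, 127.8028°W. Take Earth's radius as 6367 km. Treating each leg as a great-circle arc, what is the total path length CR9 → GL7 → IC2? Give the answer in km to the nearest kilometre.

CR9→GL7: c = 0.154092 rad, d = 981.10 km
GL7→IC2: c = 0.047858 rad, d = 304.71 km
Total = 981.10 + 304.71 = 1285.82 km

1286 km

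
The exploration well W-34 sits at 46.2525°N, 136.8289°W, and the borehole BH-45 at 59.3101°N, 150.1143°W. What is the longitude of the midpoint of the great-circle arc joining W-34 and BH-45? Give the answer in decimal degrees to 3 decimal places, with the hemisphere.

Bx = cos φ₂ cos Δλ = 0.496732,  By = cos φ₂ sin Δλ = -0.117289
φₘ = atan2(sin φ₁ + sin φ₂, √((cos φ₁ + Bx)² + By²)) = 52.96278°
λₘ = λ₁ + atan2(By, cos φ₁ + Bx) = -142.46632°

142.466°W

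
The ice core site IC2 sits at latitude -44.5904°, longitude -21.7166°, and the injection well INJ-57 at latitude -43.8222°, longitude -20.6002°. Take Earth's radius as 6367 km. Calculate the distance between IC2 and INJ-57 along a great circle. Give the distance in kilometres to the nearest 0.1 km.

123.3 km

Δφ = 0.7682°,  Δλ = 1.1164°
a = sin²(Δφ/2) + cos φ₁ cos φ₂ sin²(Δλ/2) = 0.000094
c = 2·arcsin(√a) = 0.019361 rad = 1.1093°
d = R·c = 6367 × 0.019361 = 123.3 km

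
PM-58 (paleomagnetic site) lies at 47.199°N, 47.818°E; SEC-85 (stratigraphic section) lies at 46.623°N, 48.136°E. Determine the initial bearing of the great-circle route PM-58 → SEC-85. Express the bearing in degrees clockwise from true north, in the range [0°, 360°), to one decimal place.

Δλ = 0.3180°
y = sin Δλ · cos φ₂ = 0.003812
x = cos φ₁ sin φ₂ − sin φ₁ cos φ₂ cos Δλ = -0.010045
θ = atan2(y, x) = 159.2200° → 159.2200° (mod 360°)

159.2°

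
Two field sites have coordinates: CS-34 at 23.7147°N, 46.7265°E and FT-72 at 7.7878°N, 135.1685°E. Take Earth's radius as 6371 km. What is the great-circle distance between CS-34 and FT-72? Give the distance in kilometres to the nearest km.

9503 km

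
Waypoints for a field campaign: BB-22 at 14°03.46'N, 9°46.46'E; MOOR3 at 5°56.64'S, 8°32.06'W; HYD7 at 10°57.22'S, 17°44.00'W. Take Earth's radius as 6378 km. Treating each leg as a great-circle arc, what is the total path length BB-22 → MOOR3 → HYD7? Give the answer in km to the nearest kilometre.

BB-22: φ = +14.05767°, λ = +9.77433°
MOOR3: φ = -5.94400°, λ = -8.53433°
HYD7: φ = -10.95367°, λ = -17.73333°
BB-22→MOOR3: c = 0.471604 rad, d = 3007.89 km
MOOR3→HYD7: c = 0.181238 rad, d = 1155.94 km
Total = 3007.89 + 1155.94 = 4163.83 km

4164 km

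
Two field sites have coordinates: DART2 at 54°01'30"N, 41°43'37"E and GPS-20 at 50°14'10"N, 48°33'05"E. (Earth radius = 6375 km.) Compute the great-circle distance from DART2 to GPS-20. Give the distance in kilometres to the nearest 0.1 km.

628.0 km

DART2: φ = +54.02500°, λ = +41.72694°
GPS-20: φ = +50.23611°, λ = +48.55139°
Δφ = -3.7889°,  Δλ = 6.8244°
a = sin²(Δφ/2) + cos φ₁ cos φ₂ sin²(Δλ/2) = 0.002424
c = 2·arcsin(√a) = 0.098506 rad = 5.6440°
d = R·c = 6375 × 0.098506 = 628.0 km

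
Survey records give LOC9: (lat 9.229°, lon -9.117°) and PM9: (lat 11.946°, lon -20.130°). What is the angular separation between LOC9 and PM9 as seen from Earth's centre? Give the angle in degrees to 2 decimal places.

Δφ = 2.7170°,  Δλ = -11.0130°
a = sin²(Δφ/2) + cos φ₁ cos φ₂ sin²(Δλ/2) = 0.009454
c = 2·arcsin(√a) = 0.194772 rad = 11.1596°

11.16°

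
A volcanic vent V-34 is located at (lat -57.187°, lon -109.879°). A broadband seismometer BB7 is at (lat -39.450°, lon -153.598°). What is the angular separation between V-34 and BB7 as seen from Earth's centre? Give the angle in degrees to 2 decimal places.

33.23°

Δφ = 17.7370°,  Δλ = -43.7190°
a = sin²(Δφ/2) + cos φ₁ cos φ₂ sin²(Δλ/2) = 0.081777
c = 2·arcsin(√a) = 0.580029 rad = 33.2332°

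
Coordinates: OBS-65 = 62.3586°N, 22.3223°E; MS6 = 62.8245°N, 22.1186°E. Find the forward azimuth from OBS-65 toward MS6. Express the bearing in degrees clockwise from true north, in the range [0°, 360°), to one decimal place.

348.7°

Δλ = -0.2037°
y = sin Δλ · cos φ₂ = -0.001624
x = cos φ₁ sin φ₂ − sin φ₁ cos φ₂ cos Δλ = 0.008134
θ = atan2(y, x) = -11.2892° → 348.7108° (mod 360°)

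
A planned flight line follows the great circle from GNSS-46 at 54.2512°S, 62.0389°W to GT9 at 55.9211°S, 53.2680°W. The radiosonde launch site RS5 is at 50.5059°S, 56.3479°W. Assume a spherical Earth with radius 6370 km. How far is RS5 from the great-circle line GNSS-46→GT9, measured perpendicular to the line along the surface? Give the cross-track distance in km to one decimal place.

521.7 km

δ₁₃ = central angle GNSS-46→RS5 = 0.089104 rad  (haversine)
θ₁₃ = bearing GNSS-46→RS5 = 45.132°,  θ₁₂ = bearing GNSS-46→GT9 = 111.964°
dₓₜ = R·arcsin(sin δ₁₃ · sin(θ₁₃ − θ₁₂)) = 6370·arcsin(0.08899·sin(-66.832°)) = -521.712 km
|dₓₜ| = 521.712 km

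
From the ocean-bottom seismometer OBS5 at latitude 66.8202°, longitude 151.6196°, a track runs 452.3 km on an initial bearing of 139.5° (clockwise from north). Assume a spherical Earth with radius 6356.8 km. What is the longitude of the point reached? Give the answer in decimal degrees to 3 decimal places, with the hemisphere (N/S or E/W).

δ = d/R = 452.3/6356.8 = 0.071152 rad
φ₂ = arcsin(sin φ₁ cos δ + cos φ₁ sin δ cos θ)
   = arcsin(0.91927·0.99747 + 0.39362·0.07109·-0.76041) = 63.59457°
λ₂ = λ₁ + atan2(sin θ sin δ cos φ₁, cos δ − sin φ₁ sin φ₂) = 157.57876°

157.579°E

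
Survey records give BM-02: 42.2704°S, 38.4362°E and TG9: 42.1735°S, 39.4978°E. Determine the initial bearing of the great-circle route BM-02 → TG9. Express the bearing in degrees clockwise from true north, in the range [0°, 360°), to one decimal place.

83.3°

Δλ = 1.0616°
y = sin Δλ · cos φ₂ = 0.013731
x = cos φ₁ sin φ₂ − sin φ₁ cos φ₂ cos Δλ = 0.001606
θ = atan2(y, x) = 83.3303° → 83.3303° (mod 360°)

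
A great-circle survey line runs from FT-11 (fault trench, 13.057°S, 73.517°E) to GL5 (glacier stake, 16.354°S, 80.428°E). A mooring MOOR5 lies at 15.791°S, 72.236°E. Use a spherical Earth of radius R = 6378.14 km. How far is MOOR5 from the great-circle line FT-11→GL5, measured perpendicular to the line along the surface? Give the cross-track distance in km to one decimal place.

δ₁₃ = central angle FT-11→MOOR5 = 0.052399 rad  (haversine)
θ₁₃ = bearing FT-11→MOOR5 = 204.251°,  θ₁₂ = bearing FT-11→GL5 = 117.101°
dₓₜ = R·arcsin(sin δ₁₃ · sin(θ₁₃ − θ₁₂)) = 6378.14·arcsin(0.05238·sin(87.149°)) = 333.796 km
|dₓₜ| = 333.796 km

333.8 km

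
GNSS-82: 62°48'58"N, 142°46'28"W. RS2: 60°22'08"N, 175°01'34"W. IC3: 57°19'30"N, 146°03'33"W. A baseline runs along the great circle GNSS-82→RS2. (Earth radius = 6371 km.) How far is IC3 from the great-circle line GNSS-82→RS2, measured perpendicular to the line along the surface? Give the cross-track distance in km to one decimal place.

621.6 km

GNSS-82: φ = +62.81611°, λ = -142.77444°
RS2: φ = +60.36889°, λ = -175.02611°
IC3: φ = +57.32500°, λ = -146.05917°
δ₁₃ = central angle GNSS-82→IC3 = 0.099983 rad  (haversine)
θ₁₃ = bearing GNSS-82→IC3 = 198.053°,  θ₁₂ = bearing GNSS-82→RS2 = 275.447°
dₓₜ = R·arcsin(sin δ₁₃ · sin(θ₁₃ − θ₁₂)) = 6371·arcsin(0.09982·sin(-77.393°)) = -621.585 km
|dₓₜ| = 621.585 km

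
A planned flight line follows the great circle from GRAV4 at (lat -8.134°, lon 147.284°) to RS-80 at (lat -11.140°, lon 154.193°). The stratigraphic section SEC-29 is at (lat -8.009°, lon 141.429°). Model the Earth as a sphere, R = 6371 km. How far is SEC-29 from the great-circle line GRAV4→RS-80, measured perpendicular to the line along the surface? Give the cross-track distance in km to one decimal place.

δ₁₃ = central angle GRAV4→SEC-29 = 0.101199 rad  (haversine)
θ₁₃ = bearing GRAV4→SEC-29 = 270.823°,  θ₁₂ = bearing GRAV4→RS-80 = 114.364°
dₓₜ = R·arcsin(sin δ₁₃ · sin(θ₁₃ − θ₁₂)) = 6371·arcsin(0.10103·sin(156.459°)) = 257.141 km
|dₓₜ| = 257.141 km

257.1 km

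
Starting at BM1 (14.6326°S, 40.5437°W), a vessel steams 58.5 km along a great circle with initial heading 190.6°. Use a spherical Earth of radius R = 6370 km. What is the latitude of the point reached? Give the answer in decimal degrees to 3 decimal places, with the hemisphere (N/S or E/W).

15.150°S

δ = d/R = 58.5/6370 = 0.009184 rad
φ₂ = arcsin(sin φ₁ cos δ + cos φ₁ sin δ cos θ)
   = arcsin(-0.25262·0.99996 + 0.96757·0.00918·-0.98294) = -15.14978°
λ₂ = λ₁ + atan2(sin θ sin δ cos φ₁, cos δ − sin φ₁ sin φ₂) = -40.64398°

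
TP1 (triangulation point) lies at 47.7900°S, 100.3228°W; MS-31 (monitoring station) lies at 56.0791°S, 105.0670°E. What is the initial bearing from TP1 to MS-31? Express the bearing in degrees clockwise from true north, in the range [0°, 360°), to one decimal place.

Δλ = -154.6102°
y = sin Δλ · cos φ₂ = -0.239277
x = cos φ₁ sin φ₂ − sin φ₁ cos φ₂ cos Δλ = -0.930922
θ = atan2(y, x) = -165.5852° → 194.4148° (mod 360°)

194.4°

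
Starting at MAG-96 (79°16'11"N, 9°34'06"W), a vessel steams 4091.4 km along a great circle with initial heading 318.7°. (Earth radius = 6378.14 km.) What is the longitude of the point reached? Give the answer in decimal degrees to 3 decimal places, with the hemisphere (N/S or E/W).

136.094°W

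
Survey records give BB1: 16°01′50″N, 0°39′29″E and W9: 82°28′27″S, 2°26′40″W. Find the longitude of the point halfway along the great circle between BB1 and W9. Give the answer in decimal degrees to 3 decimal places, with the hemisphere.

BB1: φ = +16.03056°, λ = +0.65806°
W9: φ = -82.47417°, λ = -2.44444°
Bx = cos φ₂ cos Δλ = 0.130781,  By = cos φ₂ sin Δλ = -0.007089
φₘ = atan2(sin φ₁ + sin φ₂, √((cos φ₁ + Bx)² + By²)) = -33.22587°
λₘ = λ₁ + atan2(By, cos φ₁ + Bx) = 0.28610°

0.286°E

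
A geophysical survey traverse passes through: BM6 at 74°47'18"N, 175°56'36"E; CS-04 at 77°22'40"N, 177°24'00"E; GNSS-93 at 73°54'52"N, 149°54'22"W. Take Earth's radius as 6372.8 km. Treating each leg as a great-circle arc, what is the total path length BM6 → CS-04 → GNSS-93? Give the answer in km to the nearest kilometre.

1255 km

BM6: φ = +74.78833°, λ = +175.94333°
CS-04: φ = +77.37778°, λ = +177.40000°
GNSS-93: φ = +73.91444°, λ = -149.90611°
BM6→CS-04: c = 0.045603 rad, d = 290.62 km
CS-04→GNSS-93: c = 0.151265 rad, d = 963.98 km
Total = 290.62 + 963.98 = 1254.60 km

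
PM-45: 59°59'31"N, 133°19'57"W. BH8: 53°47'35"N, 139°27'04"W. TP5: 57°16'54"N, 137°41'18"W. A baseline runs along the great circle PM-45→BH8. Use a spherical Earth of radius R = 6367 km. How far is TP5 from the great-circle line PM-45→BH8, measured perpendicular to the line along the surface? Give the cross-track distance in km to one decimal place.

73.9 km

PM-45: φ = +59.99194°, λ = -133.33250°
BH8: φ = +53.79306°, λ = -139.45111°
TP5: φ = +57.28167°, λ = -137.68833°
δ₁₃ = central angle PM-45→TP5 = 0.061644 rad  (haversine)
θ₁₃ = bearing PM-45→TP5 = 221.788°,  θ₁₂ = bearing PM-45→BH8 = 210.932°
dₓₜ = R·arcsin(sin δ₁₃ · sin(θ₁₃ − θ₁₂)) = 6367·arcsin(0.06160·sin(10.856°)) = 73.873 km
|dₓₜ| = 73.873 km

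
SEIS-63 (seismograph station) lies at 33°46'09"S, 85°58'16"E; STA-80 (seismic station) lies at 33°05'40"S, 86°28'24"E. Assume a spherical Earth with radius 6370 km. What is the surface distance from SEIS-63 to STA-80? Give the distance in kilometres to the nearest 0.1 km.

SEIS-63: φ = -33.76917°, λ = +85.97111°
STA-80: φ = -33.09444°, λ = +86.47333°
Δφ = 0.6747°,  Δλ = 0.5022°
a = sin²(Δφ/2) + cos φ₁ cos φ₂ sin²(Δλ/2) = 0.000048
c = 2·arcsin(√a) = 0.013863 rad = 0.7943°
d = R·c = 6370 × 0.013863 = 88.3 km

88.3 km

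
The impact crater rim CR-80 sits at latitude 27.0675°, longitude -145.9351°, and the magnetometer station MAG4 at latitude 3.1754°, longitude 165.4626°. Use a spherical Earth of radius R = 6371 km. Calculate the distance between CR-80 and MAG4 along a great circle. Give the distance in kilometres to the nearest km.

5802 km

Δφ = -23.8921°,  Δλ = -48.6023°
a = sin²(Δφ/2) + cos φ₁ cos φ₂ sin²(Δλ/2) = 0.193423
c = 2·arcsin(√a) = 0.910749 rad = 52.1821°
d = R·c = 6371 × 0.910749 = 5802.4 km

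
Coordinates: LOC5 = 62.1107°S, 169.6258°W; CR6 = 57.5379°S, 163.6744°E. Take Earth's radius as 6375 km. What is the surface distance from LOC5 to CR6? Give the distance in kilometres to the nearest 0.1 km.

1564.3 km

Δφ = 4.5728°,  Δλ = -26.6998°
a = sin²(Δφ/2) + cos φ₁ cos φ₂ sin²(Δλ/2) = 0.014977
c = 2·arcsin(√a) = 0.245376 rad = 14.0590°
d = R·c = 6375 × 0.245376 = 1564.3 km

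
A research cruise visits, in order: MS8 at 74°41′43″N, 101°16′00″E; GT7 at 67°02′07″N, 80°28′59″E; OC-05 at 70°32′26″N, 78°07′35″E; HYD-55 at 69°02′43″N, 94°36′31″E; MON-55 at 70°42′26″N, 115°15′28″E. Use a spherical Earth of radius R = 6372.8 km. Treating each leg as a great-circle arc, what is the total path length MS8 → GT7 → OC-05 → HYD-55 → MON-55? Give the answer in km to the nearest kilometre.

MS8: φ = +74.69528°, λ = +101.26667°
GT7: φ = +67.03528°, λ = +80.48306°
OC-05: φ = +70.54056°, λ = +78.12639°
HYD-55: φ = +69.04528°, λ = +94.60861°
MON-55: φ = +70.70722°, λ = +115.25778°
MS8→GT7: c = 0.177008 rad, d = 1128.04 km
GT7→OC-05: c = 0.062951 rad, d = 401.17 km
OC-05→HYD-55: c = 0.102380 rad, d = 652.45 km
HYD-55→MON-55: c = 0.126667 rad, d = 807.22 km
Total = 1128.04 + 401.17 + 652.45 + 807.22 = 2988.88 km

2989 km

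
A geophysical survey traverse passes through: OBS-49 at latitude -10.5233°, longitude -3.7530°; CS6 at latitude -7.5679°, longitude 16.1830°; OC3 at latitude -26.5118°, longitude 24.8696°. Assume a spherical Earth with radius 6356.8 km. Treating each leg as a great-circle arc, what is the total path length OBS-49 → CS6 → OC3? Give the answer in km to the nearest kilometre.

OBS-49→CS6: c = 0.347388 rad, d = 2208.28 km
CS6→OC3: c = 0.360667 rad, d = 2292.69 km
Total = 2208.28 + 2292.69 = 4500.96 km

4501 km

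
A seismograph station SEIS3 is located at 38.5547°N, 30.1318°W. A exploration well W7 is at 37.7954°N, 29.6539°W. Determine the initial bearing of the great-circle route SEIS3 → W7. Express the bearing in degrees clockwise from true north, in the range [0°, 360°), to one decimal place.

153.5°

Δλ = 0.4779°
y = sin Δλ · cos φ₂ = 0.006591
x = cos φ₁ sin φ₂ − sin φ₁ cos φ₂ cos Δλ = -0.013235
θ = atan2(y, x) = 153.5265° → 153.5265° (mod 360°)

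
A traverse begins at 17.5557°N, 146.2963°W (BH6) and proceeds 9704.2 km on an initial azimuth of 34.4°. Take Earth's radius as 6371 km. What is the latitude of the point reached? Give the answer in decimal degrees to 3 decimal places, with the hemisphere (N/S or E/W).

δ = d/R = 9704.2/6371 = 1.523183 rad
φ₂ = arcsin(sin φ₁ cos δ + cos φ₁ sin δ cos θ)
   = arcsin(0.30163·0.04760 + 0.95342·0.99887·0.82511) = 53.14423°
λ₂ = λ₁ + atan2(sin θ sin δ cos φ₁, cos δ − sin φ₁ sin φ₂) = -36.49174°

53.144°N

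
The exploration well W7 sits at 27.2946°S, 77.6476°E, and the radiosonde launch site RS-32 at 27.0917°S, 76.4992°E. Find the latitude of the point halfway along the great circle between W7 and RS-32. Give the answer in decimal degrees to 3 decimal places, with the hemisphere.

Bx = cos φ₂ cos Δλ = 0.890100,  By = cos φ₂ sin Δλ = -0.017843
φₘ = atan2(sin φ₁ + sin φ₂, √((cos φ₁ + Bx)² + By²)) = -27.19432°
λₘ = λ₁ + atan2(By, cos φ₁ + Bx) = 77.07288°

27.194°S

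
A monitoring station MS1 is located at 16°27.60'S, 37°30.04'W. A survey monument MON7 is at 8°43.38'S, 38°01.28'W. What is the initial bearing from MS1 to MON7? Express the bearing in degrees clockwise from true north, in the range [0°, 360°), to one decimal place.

356.2°

MS1: φ = -16.46000°, λ = -37.50067°
MON7: φ = -8.72300°, λ = -38.02133°
Δλ = -0.5207°
y = sin Δλ · cos φ₂ = -0.008982
x = cos φ₁ sin φ₂ − sin φ₁ cos φ₂ cos Δλ = 0.134615
θ = atan2(y, x) = -3.8174° → 356.1826° (mod 360°)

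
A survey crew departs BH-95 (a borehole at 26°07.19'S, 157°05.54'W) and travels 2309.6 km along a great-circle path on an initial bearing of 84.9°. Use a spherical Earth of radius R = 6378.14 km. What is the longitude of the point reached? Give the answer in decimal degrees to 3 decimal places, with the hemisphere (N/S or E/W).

BH-95: φ = -26.11983°, λ = -157.09233°
δ = d/R = 2309.6/6378.14 = 0.362112 rad
φ₂ = arcsin(sin φ₁ cos δ + cos φ₁ sin δ cos θ)
   = arcsin(-0.44025·0.93515 + 0.89788·0.35425·0.08889) = -22.54602°
λ₂ = λ₁ + atan2(sin θ sin δ cos φ₁, cos δ − sin φ₁ sin φ₂) = -134.63182°

134.632°W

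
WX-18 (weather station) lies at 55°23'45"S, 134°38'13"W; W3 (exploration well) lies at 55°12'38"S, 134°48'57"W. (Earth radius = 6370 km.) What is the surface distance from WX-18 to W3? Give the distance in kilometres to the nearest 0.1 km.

23.5 km

WX-18: φ = -55.39583°, λ = -134.63694°
W3: φ = -55.21056°, λ = -134.81583°
Δφ = 0.1853°,  Δλ = -0.1789°
a = sin²(Δφ/2) + cos φ₁ cos φ₂ sin²(Δλ/2) = 0.000003
c = 2·arcsin(√a) = 0.003690 rad = 0.2114°
d = R·c = 6370 × 0.003690 = 23.5 km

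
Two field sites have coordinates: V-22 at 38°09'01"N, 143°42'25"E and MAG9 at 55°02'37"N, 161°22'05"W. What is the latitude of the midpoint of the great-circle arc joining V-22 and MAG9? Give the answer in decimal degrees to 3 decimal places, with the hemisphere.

49.904°N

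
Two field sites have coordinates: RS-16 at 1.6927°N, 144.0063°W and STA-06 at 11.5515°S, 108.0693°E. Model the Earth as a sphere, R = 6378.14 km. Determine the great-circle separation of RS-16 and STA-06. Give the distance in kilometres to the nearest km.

12011 km

Δφ = -13.2442°,  Δλ = -107.9244°
a = sin²(Δφ/2) + cos φ₁ cos φ₂ sin²(Δλ/2) = 0.653656
c = 2·arcsin(√a) = 1.883163 rad = 107.8973°
d = R·c = 6378.14 × 1.883163 = 12011.1 km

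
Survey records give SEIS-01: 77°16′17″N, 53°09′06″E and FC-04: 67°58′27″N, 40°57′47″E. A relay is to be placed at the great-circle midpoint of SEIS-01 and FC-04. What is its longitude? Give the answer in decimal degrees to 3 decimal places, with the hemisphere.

SEIS-01: φ = +77.27139°, λ = +53.15167°
FC-04: φ = +67.97417°, λ = +40.96306°
Bx = cos φ₂ cos Δλ = 0.366571,  By = cos φ₂ sin Δλ = -0.079179
φₘ = atan2(sin φ₁ + sin φ₂, √((cos φ₁ + Bx)² + By²)) = 72.70887°
λₘ = λ₁ + atan2(By, cos φ₁ + Bx) = 45.46829°

45.468°E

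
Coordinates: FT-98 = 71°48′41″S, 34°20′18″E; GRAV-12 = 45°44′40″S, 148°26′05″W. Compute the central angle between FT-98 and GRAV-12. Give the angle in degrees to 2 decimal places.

FT-98: φ = -71.81139°, λ = +34.33833°
GRAV-12: φ = -45.74444°, λ = -148.43472°
Δφ = 26.0669°,  Δλ = 177.2269°
a = sin²(Δφ/2) + cos φ₁ cos φ₂ sin²(Δλ/2) = 0.268566
c = 2·arcsin(√a) = 1.089569 rad = 62.4277°

62.43°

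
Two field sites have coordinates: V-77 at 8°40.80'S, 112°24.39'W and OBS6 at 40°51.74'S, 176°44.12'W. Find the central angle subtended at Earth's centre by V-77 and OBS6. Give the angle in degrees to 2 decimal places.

65.00°

V-77: φ = -8.68000°, λ = -112.40650°
OBS6: φ = -40.86233°, λ = -176.73533°
Δφ = -32.1823°,  Δλ = -64.3288°
a = sin²(Δφ/2) + cos φ₁ cos φ₂ sin²(Δλ/2) = 0.288695
c = 2·arcsin(√a) = 1.134474 rad = 65.0005°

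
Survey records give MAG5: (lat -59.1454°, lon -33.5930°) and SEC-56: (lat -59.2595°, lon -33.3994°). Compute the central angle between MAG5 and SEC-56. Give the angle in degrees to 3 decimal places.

Δφ = -0.1141°,  Δλ = 0.1936°
a = sin²(Δφ/2) + cos φ₁ cos φ₂ sin²(Δλ/2) = 0.000002
c = 2·arcsin(√a) = 0.002638 rad = 0.1511°

0.151°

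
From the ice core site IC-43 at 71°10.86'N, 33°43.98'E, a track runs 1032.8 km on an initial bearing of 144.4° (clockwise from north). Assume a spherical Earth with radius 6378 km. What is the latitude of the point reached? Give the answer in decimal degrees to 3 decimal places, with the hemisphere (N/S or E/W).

63.109°N

IC-43: φ = +71.18100°, λ = +33.73300°
δ = d/R = 1032.8/6378 = 0.161932 rad
φ₂ = arcsin(sin φ₁ cos δ + cos φ₁ sin δ cos θ)
   = arcsin(0.94654·0.98692 + 0.32258·0.16122·-0.81310) = 63.10940°
λ₂ = λ₁ + atan2(sin θ sin δ cos φ₁, cos δ − sin φ₁ sin φ₂) = 45.70926°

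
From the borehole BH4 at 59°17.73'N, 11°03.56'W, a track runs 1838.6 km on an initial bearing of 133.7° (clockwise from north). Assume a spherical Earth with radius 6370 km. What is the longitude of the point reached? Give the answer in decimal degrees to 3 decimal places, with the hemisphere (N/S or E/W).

BH4: φ = +59.29550°, λ = -11.05933°
δ = d/R = 1838.6/6370 = 0.288634 rad
φ₂ = arcsin(sin φ₁ cos δ + cos φ₁ sin δ cos θ)
   = arcsin(0.85981·0.95863 + 0.51061·0.28464·-0.69088) = 46.37166°
λ₂ = λ₁ + atan2(sin θ sin δ cos φ₁, cos δ − sin φ₁ sin φ₂) = 6.29335°

6.293°E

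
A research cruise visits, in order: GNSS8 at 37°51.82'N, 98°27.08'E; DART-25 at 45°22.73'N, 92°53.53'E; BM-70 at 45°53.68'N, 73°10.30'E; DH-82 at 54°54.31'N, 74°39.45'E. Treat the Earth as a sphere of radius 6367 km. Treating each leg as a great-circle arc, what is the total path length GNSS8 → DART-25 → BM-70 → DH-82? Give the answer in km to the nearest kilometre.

GNSS8: φ = +37.86367°, λ = +98.45133°
DART-25: φ = +45.37883°, λ = +92.89217°
BM-70: φ = +45.89467°, λ = +73.17167°
DH-82: φ = +54.90517°, λ = +74.65750°
GNSS8→DART-25: c = 0.149792 rad, d = 953.73 km
DART-25→BM-70: c = 0.240213 rad, d = 1529.44 km
BM-70→DH-82: c = 0.158120 rad, d = 1006.75 km
Total = 953.73 + 1529.44 + 1006.75 = 3489.91 km

3490 km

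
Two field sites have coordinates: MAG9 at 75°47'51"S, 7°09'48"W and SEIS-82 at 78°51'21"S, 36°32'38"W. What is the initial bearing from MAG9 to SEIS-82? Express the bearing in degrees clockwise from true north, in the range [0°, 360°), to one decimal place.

MAG9: φ = -75.79750°, λ = -7.16333°
SEIS-82: φ = -78.85583°, λ = -36.54389°
Δλ = -29.3806°
y = sin Δλ · cos φ₂ = -0.094824
x = cos φ₁ sin φ₂ − sin φ₁ cos φ₂ cos Δλ = -0.077452
θ = atan2(y, x) = -129.2420° → 230.7580° (mod 360°)

230.8°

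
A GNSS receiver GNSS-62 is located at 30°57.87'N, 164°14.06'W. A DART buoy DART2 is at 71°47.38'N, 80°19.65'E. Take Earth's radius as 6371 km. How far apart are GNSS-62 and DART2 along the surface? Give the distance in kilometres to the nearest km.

GNSS-62: φ = +30.96450°, λ = -164.23433°
DART2: φ = +71.78967°, λ = +80.32750°
Δφ = 40.8252°,  Δλ = -115.4382°
a = sin²(Δφ/2) + cos φ₁ cos φ₂ sin²(Δλ/2) = 0.313182
c = 2·arcsin(√a) = 1.187871 rad = 68.0600°
d = R·c = 6371 × 1.187871 = 7567.9 km

7568 km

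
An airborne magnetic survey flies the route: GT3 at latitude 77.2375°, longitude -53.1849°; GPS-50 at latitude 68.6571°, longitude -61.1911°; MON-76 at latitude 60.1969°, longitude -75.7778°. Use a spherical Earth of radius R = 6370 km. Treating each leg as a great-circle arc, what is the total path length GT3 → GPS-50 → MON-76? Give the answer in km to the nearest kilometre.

2153 km

GT3→GPS-50: c = 0.154920 rad, d = 986.84 km
GPS-50→MON-76: c = 0.183079 rad, d = 1166.21 km
Total = 986.84 + 1166.21 = 2153.06 km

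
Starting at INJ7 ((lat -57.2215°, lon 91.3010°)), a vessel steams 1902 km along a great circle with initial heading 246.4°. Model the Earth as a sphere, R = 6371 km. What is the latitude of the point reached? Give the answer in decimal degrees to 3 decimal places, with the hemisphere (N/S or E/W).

δ = d/R = 1902/6371 = 0.298540 rad
φ₂ = arcsin(sin φ₁ cos δ + cos φ₁ sin δ cos θ)
   = arcsin(-0.84077·0.95577 + 0.54139·0.29413·-0.40035) = -60.14989°
λ₂ = λ₁ + atan2(sin θ sin δ cos φ₁, cos δ − sin φ₁ sin φ₂) = 58.51475°

60.150°S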